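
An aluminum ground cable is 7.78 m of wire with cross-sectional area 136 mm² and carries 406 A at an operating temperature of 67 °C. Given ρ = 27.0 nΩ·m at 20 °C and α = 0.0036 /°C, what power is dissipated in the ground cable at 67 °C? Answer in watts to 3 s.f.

298 W

ρ = 27.0 nΩ·m = 2.70×10^-8 Ω·m
A = 136 mm² = 1.360e-04 m²
R₍20₎ = ρL/A = (2.70×10^-8)(7.78)/(1.360e-04) = 0.001545 Ω
R₍67₎ = R₍20₎(1 + αΔT) = 0.001545 × (1 + 0.0036×47) = 0.001806 Ω
P = I²R = (406)² × 0.001806 = 298 W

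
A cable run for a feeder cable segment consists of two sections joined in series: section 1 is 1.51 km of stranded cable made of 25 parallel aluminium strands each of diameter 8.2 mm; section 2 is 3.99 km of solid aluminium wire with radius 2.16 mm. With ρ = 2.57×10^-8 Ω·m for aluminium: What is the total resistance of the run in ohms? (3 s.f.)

7.03 Ω

Section 1: A_strand = π(4.1000e-03)² = 5.281e-05 m²; R₁ = ρL/(N·A_s) = (2.57×10^-8)(1510)/(25×5.281e-05) = 0.02939 Ω
Section 2: A = πr² = π(2.1600e-03 m)² = 1.466e-05 m²
R₂ = (2.57×10^-8)(3990)/(1.466e-05) = 6.996 Ω
R = R₁ + R₂ = 7.03 Ω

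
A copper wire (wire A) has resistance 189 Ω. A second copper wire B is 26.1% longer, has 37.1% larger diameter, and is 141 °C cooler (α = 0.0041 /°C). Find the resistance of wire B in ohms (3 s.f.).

R ∝ ρL/d² with ρ ∝ (1+αΔT), so R_B/R_A = (1 + 26.1/100) × (1 + 37.1/100)⁻² × (1 − 0.0041×141)
= 1.261 × 0.532 × 0.4219 = 0.283
R_B = 0.283 × 189 = 53.5 Ω

53.5 Ω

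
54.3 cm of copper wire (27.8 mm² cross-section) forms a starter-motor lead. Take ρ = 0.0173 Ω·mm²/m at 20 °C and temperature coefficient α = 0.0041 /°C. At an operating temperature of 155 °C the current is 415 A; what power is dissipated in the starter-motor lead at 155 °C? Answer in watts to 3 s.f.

ρ = 0.0173 Ω·mm²/m = 1.73×10^-8 Ω·m
A = 27.8 mm² = 2.780e-05 m²
R₍20₎ = ρL/A = (1.73×10^-8)(0.543)/(2.780e-05) = 3.379×10^-4 Ω
R₍155₎ = R₍20₎(1 + αΔT) = 3.379×10^-4 × (1 + 0.0041×135) = 5.249×10^-4 Ω
P = I²R = (415)² × 5.249×10^-4 = 90.4 W

90.4 W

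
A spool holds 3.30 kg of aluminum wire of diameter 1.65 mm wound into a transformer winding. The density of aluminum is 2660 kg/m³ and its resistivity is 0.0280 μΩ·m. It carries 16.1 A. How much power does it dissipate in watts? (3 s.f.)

ρ = 0.0280 μΩ·m = 2.80×10^-8 Ω·m
A = π(d/2)² = π(8.2500e-04 m)² = 2.1382e-06 m²
L = m/(density·A) = 3.3/(2660×2.1382e-06) = 580.2 m
R = ρL/A = (2.80×10^-8)(580.2)/(2.1382e-06) = 7.598 Ω
P = I²R = (16.1)² × 7.598 = 1970 W

1970 W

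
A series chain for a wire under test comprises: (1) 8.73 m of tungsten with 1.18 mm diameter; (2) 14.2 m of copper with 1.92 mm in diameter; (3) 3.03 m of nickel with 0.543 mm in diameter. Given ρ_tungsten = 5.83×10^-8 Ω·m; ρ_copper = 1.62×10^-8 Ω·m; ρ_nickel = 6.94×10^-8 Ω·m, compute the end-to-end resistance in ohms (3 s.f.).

1.45 Ω

Seg 1: A = π(d/2)² = π(5.9000e-04 m)² = 1.094e-06 m²
R_1 = (5.83×10^-8)(8.73)/(1.094e-06) = 0.4654 Ω
Seg 2: A = π(d/2)² = π(9.6000e-04 m)² = 2.895e-06 m²
R_2 = (1.62×10^-8)(14.2)/(2.895e-06) = 0.07945 Ω
Seg 3: A = π(d/2)² = π(2.7150e-04 m)² = 2.316e-07 m²
R_3 = (6.94×10^-8)(3.03)/(2.316e-07) = 0.9081 Ω
R_total = R_1 + R_2 + R_3 = 1.45 Ω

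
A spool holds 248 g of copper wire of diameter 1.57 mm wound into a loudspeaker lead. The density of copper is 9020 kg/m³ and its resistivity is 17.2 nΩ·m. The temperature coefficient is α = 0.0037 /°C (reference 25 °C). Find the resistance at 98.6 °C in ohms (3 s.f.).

ρ = 17.2 nΩ·m = 1.72×10^-8 Ω·m
A = π(d/2)² = π(7.8500e-04 m)² = 1.9359e-06 m²
L = m/(density·A) = 0.248/(9020×1.9359e-06) = 14.2 m
R = ρL/A = (1.72×10^-8)(14.2)/(1.9359e-06) = 0.1262 Ω
R(98.6 °C) = 0.1262 × (1 + 0.0037×73.6) = 0.161 Ω

0.161 Ω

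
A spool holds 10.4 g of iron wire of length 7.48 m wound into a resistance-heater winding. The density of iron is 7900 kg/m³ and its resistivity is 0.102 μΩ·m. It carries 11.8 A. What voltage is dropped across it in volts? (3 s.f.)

ρ = 0.102 μΩ·m = 1.02×10^-7 Ω·m
A = m/(density·L) = 0.0104/(7900×7.48) = 1.7600e-07 m²
R = ρL/A = (1.02×10^-7)(7.48)/(1.7600e-07) = 4.335 Ω
V = IR = 11.8 × 4.335 = 51.2 V

51.2 V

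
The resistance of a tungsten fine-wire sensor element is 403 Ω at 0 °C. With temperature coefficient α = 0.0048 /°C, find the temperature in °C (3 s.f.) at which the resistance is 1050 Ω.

334 °C

R = R₀(1 + α(T − T₀)) ⇒ T = T₀ + (R/R₀ − 1)/α
T = 0 + (1050/403 − 1)/0.0048 = 0 + (1.605)/0.0048 = 334 °C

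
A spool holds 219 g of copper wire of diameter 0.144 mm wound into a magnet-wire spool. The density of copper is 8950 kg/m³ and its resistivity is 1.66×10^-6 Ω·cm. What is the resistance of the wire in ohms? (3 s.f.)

1530 Ω

ρ = 1.66×10^-6 Ω·cm = 1.66×10^-8 Ω·m
A = π(d/2)² = π(7.2000e-05 m)² = 1.6286e-08 m²
L = m/(density·A) = 0.219/(8950×1.6286e-08) = 1502 m
R = ρL/A = (1.66×10^-8)(1502)/(1.6286e-08) = 1530 Ω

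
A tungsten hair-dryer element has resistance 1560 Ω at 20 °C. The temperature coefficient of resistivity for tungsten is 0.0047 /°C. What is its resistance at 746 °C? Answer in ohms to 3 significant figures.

ΔT = 746 − 20 = 726 °C
R = R₀(1 + αΔT) = 1560 × (1 + 0.0047×726) = 1560 × 4.412 = 6880 Ω

6880 Ω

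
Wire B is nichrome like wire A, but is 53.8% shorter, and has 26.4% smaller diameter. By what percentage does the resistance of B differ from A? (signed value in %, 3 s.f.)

-14.7%

R ∝ L/d², so R_B/R_A = (1 − 53.8/100) × (1 − 26.4/100)⁻²
= 0.462 × 1.846 = 0.8529
(R_B − R_A)/R_A = 0.8529 − 1 = -14.7%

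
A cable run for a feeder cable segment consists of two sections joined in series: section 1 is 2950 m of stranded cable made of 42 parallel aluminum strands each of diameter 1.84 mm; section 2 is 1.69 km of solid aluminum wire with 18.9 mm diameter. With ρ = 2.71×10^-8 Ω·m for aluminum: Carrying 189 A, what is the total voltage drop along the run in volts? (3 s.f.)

Section 1: A_strand = π(9.2000e-04)² = 2.659e-06 m²; R₁ = ρL/(N·A_s) = (2.71×10^-8)(2950)/(42×2.659e-06) = 0.7158 Ω
Section 2: A = π(d/2)² = π(9.4500e-03 m)² = 2.806e-04 m²
R₂ = (2.71×10^-8)(1690)/(2.806e-04) = 0.1632 Ω
R = R₁ + R₂ = 0.8791 Ω
V = IR = 189 × 0.8791 = 166 V

166 V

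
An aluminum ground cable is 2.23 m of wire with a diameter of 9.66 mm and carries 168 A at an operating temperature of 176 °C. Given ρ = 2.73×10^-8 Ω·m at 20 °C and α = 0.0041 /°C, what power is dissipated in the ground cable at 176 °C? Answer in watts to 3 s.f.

A = π(d/2)² = π(4.8300e-03 m)² = 7.329e-05 m²
R₍20₎ = ρL/A = (2.73×10^-8)(2.23)/(7.329e-05) = 8.307×10^-4 Ω
R₍176₎ = R₍20₎(1 + αΔT) = 8.307×10^-4 × (1 + 0.0041×156) = 0.001362 Ω
P = I²R = (168)² × 0.001362 = 38.4 W

38.4 W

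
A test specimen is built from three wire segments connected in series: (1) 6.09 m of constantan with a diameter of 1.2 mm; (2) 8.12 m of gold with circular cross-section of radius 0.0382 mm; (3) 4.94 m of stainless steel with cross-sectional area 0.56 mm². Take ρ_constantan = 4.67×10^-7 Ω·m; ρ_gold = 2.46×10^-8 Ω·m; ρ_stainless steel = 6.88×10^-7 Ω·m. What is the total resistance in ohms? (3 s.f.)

52.2 Ω

Seg 1: A = π(d/2)² = π(6.0000e-04 m)² = 1.131e-06 m²
R_1 = (4.67×10^-7)(6.09)/(1.131e-06) = 2.515 Ω
Seg 2: A = πr² = π(3.8200e-05 m)² = 4.584e-09 m²
R_2 = (2.46×10^-8)(8.12)/(4.584e-09) = 43.57 Ω
Seg 3: A = 0.56 mm² = 5.600e-07 m²
R_3 = (6.88×10^-7)(4.94)/(5.600e-07) = 6.069 Ω
R_total = R_1 + R_2 + R_3 = 52.2 Ω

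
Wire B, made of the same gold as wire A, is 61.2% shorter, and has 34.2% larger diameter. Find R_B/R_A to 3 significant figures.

R ∝ L/d², so R_B/R_A = (1 − 61.2/100) × (1 + 34.2/100)⁻²
= 0.388 × 0.5553 = 0.215

0.215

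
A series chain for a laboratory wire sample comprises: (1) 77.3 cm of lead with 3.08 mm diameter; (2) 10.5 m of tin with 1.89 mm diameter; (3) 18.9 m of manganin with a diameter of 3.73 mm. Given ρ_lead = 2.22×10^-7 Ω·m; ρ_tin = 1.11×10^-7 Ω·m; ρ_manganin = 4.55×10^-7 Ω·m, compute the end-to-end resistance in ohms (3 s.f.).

1.23 Ω

Seg 1: A = π(d/2)² = π(1.5400e-03 m)² = 7.451e-06 m²
R_1 = (2.22×10^-7)(0.773)/(7.451e-06) = 0.02303 Ω
Seg 2: A = π(d/2)² = π(9.4500e-04 m)² = 2.806e-06 m²
R_2 = (1.11×10^-7)(10.5)/(2.806e-06) = 0.4154 Ω
Seg 3: A = π(d/2)² = π(1.8650e-03 m)² = 1.093e-05 m²
R_3 = (4.55×10^-7)(18.9)/(1.093e-05) = 0.787 Ω
R_total = R_1 + R_2 + R_3 = 1.23 Ω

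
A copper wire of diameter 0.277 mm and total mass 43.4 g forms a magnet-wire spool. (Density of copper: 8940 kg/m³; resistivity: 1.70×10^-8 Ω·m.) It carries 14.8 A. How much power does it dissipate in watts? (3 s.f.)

A = π(d/2)² = π(1.3850e-04 m)² = 6.0263e-08 m²
L = m/(density·A) = 0.0434/(8940×6.0263e-08) = 80.56 m
R = ρL/A = (1.70×10^-8)(80.56)/(6.0263e-08) = 22.72 Ω
P = I²R = (14.8)² × 22.72 = 4980 W

4980 W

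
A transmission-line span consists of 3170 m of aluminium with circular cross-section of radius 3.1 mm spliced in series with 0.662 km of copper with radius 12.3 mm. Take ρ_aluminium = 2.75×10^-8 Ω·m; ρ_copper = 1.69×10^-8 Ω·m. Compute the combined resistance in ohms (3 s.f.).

2.91 Ω

Segment 1: A = πr² = π(3.1000e-03 m)² = 3.019e-05 m²
R₁ = ρL/A = (2.75×10^-8)(3170)/(3.019e-05) = 2.887 Ω
Segment 2: A = πr² = π(1.2300e-02 m)² = 4.753e-04 m²
R₂ = (1.69×10^-8)(662)/(4.753e-04) = 0.02354 Ω
R = R₁ + R₂ = 2.91 Ω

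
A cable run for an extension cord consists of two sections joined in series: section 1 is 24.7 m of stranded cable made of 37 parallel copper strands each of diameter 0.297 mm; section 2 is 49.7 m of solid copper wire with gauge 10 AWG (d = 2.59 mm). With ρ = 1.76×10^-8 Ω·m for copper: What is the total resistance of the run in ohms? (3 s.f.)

0.336 Ω

Section 1: A_strand = π(1.4850e-04)² = 6.928e-08 m²; R₁ = ρL/(N·A_s) = (1.76×10^-8)(24.7)/(37×6.928e-08) = 0.1696 Ω
Section 2: A = π(2.59/2 mm)² = π(1.2950e-03 m)² = 5.269e-06 m²
R₂ = (1.76×10^-8)(49.7)/(5.269e-06) = 0.166 Ω
R = R₁ + R₂ = 0.336 Ω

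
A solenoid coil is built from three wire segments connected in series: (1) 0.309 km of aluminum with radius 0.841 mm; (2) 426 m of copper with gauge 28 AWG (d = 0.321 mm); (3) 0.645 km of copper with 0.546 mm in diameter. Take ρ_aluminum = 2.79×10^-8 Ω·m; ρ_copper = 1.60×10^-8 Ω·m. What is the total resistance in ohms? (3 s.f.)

Seg 1: A = πr² = π(8.4100e-04 m)² = 2.222e-06 m²
R_1 = (2.79×10^-8)(309)/(2.222e-06) = 3.88 Ω
Seg 2: A = π(0.321/2 mm)² = π(1.6050e-04 m)² = 8.093e-08 m²
R_2 = (1.60×10^-8)(426)/(8.093e-08) = 84.22 Ω
Seg 3: A = π(d/2)² = π(2.7300e-04 m)² = 2.341e-07 m²
R_3 = (1.60×10^-8)(645)/(2.341e-07) = 44.08 Ω
R_total = R_1 + R_2 + R_3 = 132 Ω

132 Ω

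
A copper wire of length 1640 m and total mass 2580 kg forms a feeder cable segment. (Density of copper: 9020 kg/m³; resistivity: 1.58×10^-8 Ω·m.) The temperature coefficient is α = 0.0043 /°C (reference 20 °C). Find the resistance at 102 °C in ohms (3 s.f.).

0.201 Ω

A = m/(density·L) = 2580/(9020×1640) = 1.7441e-04 m²
R = ρL/A = (1.58×10^-8)(1640)/(1.7441e-04) = 0.1486 Ω
R(102 °C) = 0.1486 × (1 + 0.0043×82) = 0.201 Ω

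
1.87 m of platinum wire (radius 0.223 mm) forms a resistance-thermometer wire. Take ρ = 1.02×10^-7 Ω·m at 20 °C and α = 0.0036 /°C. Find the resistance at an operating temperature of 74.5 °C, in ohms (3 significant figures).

A = πr² = π(2.2300e-04 m)² = 1.562e-07 m²
R₍20°C₎ = ρL/A = (1.02×10^-7)(1.87)/(1.562e-07) = 1.221 Ω
R = R₀(1 + αΔT) = 1.221(1 + 0.0036×54.5) = 1.46 Ω

1.46 Ω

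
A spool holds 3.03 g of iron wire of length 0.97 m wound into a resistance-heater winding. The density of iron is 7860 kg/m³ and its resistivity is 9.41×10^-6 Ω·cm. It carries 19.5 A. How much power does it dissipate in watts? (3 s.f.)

87.3 W

ρ = 9.41×10^-6 Ω·cm = 9.41×10^-8 Ω·m
A = m/(density·L) = 0.00303/(7860×0.97) = 3.9742e-07 m²
R = ρL/A = (9.41×10^-8)(0.97)/(3.9742e-07) = 0.2297 Ω
P = I²R = (19.5)² × 0.2297 = 87.3 W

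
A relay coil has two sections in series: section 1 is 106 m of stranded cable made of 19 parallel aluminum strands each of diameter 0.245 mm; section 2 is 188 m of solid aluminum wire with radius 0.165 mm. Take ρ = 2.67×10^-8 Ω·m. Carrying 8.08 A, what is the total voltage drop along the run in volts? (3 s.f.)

Section 1: A_strand = π(1.2250e-04)² = 4.714e-08 m²; R₁ = ρL/(N·A_s) = (2.67×10^-8)(106)/(19×4.714e-08) = 3.16 Ω
Section 2: A = πr² = π(1.6500e-04 m)² = 8.553e-08 m²
R₂ = (2.67×10^-8)(188)/(8.553e-08) = 58.69 Ω
R = R₁ + R₂ = 61.85 Ω
V = IR = 8.08 × 61.85 = 500 V

500 V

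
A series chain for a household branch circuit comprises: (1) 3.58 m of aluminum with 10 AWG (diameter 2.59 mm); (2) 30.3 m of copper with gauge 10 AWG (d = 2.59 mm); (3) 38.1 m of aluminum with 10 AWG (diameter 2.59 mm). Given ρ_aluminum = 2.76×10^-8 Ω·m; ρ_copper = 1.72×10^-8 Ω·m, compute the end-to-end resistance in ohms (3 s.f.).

0.317 Ω

Seg 1: A = π(2.59/2 mm)² = π(1.2950e-03 m)² = 5.269e-06 m²
R_1 = (2.76×10^-8)(3.58)/(5.269e-06) = 0.01875 Ω
Seg 2: A = π(2.59/2 mm)² = π(1.2950e-03 m)² = 5.269e-06 m²
R_2 = (1.72×10^-8)(30.3)/(5.269e-06) = 0.09892 Ω
Seg 3: A = π(2.59/2 mm)² = π(1.2950e-03 m)² = 5.269e-06 m²
R_3 = (2.76×10^-8)(38.1)/(5.269e-06) = 0.1996 Ω
R_total = R_1 + R_2 + R_3 = 0.317 Ω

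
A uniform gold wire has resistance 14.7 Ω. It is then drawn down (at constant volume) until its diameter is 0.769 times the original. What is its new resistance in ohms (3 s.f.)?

42.0 Ω

Volume constant ⇒ L' = L/r² with r = 0.769. R' = ρL'/A' = ρ(L/r²)/(πr²d₀²/4) = R/r⁴.
R' = 2.86 × 14.7 = 42.0 Ω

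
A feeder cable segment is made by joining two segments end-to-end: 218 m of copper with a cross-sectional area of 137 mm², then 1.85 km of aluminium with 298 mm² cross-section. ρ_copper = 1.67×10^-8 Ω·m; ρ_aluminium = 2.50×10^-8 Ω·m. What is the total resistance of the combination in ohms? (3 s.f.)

Segment 1: A = 137 mm² = 1.370e-04 m²
R₁ = ρL/A = (1.67×10^-8)(218)/(1.370e-04) = 0.02657 Ω
Segment 2: A = 298 mm² = 2.980e-04 m²
R₂ = (2.50×10^-8)(1850)/(2.980e-04) = 0.1552 Ω
R = R₁ + R₂ = 0.182 Ω

0.182 Ω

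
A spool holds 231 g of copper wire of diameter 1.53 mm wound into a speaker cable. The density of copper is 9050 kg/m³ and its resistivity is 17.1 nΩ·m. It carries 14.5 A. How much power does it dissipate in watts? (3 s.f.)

27.1 W

ρ = 17.1 nΩ·m = 1.71×10^-8 Ω·m
A = π(d/2)² = π(7.6500e-04 m)² = 1.8385e-06 m²
L = m/(density·A) = 0.231/(9050×1.8385e-06) = 13.88 m
R = ρL/A = (1.71×10^-8)(13.88)/(1.8385e-06) = 0.1291 Ω
P = I²R = (14.5)² × 0.1291 = 27.1 W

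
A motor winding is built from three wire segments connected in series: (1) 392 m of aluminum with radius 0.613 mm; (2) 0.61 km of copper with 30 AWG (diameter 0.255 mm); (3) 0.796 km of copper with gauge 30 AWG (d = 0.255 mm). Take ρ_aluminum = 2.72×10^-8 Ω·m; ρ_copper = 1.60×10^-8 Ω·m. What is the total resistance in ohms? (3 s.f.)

Seg 1: A = πr² = π(6.1300e-04 m)² = 1.181e-06 m²
R_1 = (2.72×10^-8)(392)/(1.181e-06) = 9.032 Ω
Seg 2: A = π(0.255/2 mm)² = π(1.2750e-04 m)² = 5.107e-08 m²
R_2 = (1.60×10^-8)(610)/(5.107e-08) = 191.1 Ω
Seg 3: A = π(0.255/2 mm)² = π(1.2750e-04 m)² = 5.107e-08 m²
R_3 = (1.60×10^-8)(796)/(5.107e-08) = 249.4 Ω
R_total = R_1 + R_2 + R_3 = 450 Ω

450 Ω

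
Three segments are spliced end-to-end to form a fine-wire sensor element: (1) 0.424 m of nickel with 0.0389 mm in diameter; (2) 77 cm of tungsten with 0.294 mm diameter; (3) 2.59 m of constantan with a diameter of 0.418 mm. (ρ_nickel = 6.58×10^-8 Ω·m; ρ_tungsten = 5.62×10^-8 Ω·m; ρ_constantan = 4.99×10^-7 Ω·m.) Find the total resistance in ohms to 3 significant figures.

33.5 Ω

Seg 1: A = π(d/2)² = π(1.9450e-05 m)² = 1.188e-09 m²
R_1 = (6.58×10^-8)(0.424)/(1.188e-09) = 23.47 Ω
Seg 2: A = π(d/2)² = π(1.4700e-04 m)² = 6.789e-08 m²
R_2 = (5.62×10^-8)(0.77)/(6.789e-08) = 0.6374 Ω
Seg 3: A = π(d/2)² = π(2.0900e-04 m)² = 1.372e-07 m²
R_3 = (4.99×10^-7)(2.59)/(1.372e-07) = 9.418 Ω
R_total = R_1 + R_2 + R_3 = 33.5 Ω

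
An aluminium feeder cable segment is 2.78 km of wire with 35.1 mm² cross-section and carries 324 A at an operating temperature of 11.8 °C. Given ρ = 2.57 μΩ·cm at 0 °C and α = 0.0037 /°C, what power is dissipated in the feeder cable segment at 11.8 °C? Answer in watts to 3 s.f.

2.23×10^5 W

ρ = 2.57 μΩ·cm = 2.57×10^-8 Ω·m
A = 35.1 mm² = 3.510e-05 m²
R₍0₎ = ρL/A = (2.57×10^-8)(2780)/(3.510e-05) = 2.035 Ω
R₍11.8₎ = R₍0₎(1 + αΔT) = 2.035 × (1 + 0.0037×11.8) = 2.124 Ω
P = I²R = (324)² × 2.124 = 2.23×10^5 W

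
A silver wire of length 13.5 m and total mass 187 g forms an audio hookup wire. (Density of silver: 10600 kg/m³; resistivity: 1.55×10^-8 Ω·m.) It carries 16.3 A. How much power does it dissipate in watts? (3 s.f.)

42.5 W

A = m/(density·L) = 0.187/(10600×13.5) = 1.3068e-06 m²
R = ρL/A = (1.55×10^-8)(13.5)/(1.3068e-06) = 0.1601 Ω
P = I²R = (16.3)² × 0.1601 = 42.5 W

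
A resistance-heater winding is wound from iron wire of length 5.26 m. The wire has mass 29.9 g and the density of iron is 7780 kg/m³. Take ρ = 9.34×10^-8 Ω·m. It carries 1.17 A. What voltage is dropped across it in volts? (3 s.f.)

0.787 V

A = m/(density·L) = 0.0299/(7780×5.26) = 7.3064e-07 m²
R = ρL/A = (9.34×10^-8)(5.26)/(7.3064e-07) = 0.6724 Ω
V = IR = 1.17 × 0.6724 = 0.787 V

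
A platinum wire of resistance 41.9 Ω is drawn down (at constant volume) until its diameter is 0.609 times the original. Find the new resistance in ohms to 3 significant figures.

Volume constant ⇒ L' = L/r² with r = 0.609. R' = ρL'/A' = ρ(L/r²)/(πr²d₀²/4) = R/r⁴.
R' = 7.27 × 41.9 = 305 Ω

305 Ω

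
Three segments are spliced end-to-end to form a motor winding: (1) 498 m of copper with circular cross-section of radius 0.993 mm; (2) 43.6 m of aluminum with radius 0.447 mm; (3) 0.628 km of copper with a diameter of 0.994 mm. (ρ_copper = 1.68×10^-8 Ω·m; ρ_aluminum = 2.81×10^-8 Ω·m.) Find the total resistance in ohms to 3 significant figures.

Seg 1: A = πr² = π(9.9300e-04 m)² = 3.098e-06 m²
R_1 = (1.68×10^-8)(498)/(3.098e-06) = 2.701 Ω
Seg 2: A = πr² = π(4.4700e-04 m)² = 6.277e-07 m²
R_2 = (2.81×10^-8)(43.6)/(6.277e-07) = 1.952 Ω
Seg 3: A = π(d/2)² = π(4.9700e-04 m)² = 7.760e-07 m²
R_3 = (1.68×10^-8)(628)/(7.760e-07) = 13.6 Ω
R_total = R_1 + R_2 + R_3 = 18.2 Ω

18.2 Ω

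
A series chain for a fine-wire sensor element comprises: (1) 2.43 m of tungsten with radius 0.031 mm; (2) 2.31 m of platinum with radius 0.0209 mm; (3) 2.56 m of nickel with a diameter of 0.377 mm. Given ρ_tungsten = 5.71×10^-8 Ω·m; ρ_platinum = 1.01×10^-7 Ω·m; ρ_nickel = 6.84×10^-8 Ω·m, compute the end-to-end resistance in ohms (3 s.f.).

218 Ω

Seg 1: A = πr² = π(3.1000e-05 m)² = 3.019e-09 m²
R_1 = (5.71×10^-8)(2.43)/(3.019e-09) = 45.96 Ω
Seg 2: A = πr² = π(2.0900e-05 m)² = 1.372e-09 m²
R_2 = (1.01×10^-7)(2.31)/(1.372e-09) = 170 Ω
Seg 3: A = π(d/2)² = π(1.8850e-04 m)² = 1.116e-07 m²
R_3 = (6.84×10^-8)(2.56)/(1.116e-07) = 1.569 Ω
R_total = R_1 + R_2 + R_3 = 218 Ω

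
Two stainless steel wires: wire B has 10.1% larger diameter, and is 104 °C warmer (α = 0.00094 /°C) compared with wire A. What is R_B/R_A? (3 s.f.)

R ∝ ρL/d² with ρ ∝ (1+αΔT), so R_B/R_A = (1 + 10.1/100)⁻² × (1 + 0.00094×104)
= 0.8249 × 1.098 = 0.906

0.906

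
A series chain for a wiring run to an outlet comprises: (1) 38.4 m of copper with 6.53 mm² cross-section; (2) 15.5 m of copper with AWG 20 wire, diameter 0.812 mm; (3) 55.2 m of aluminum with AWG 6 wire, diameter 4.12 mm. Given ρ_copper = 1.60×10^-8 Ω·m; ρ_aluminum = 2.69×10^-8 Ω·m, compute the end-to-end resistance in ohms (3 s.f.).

Seg 1: A = 6.53 mm² = 6.530e-06 m²
R_1 = (1.60×10^-8)(38.4)/(6.530e-06) = 0.09409 Ω
Seg 2: A = π(0.812/2 mm)² = π(4.0600e-04 m)² = 5.178e-07 m²
R_2 = (1.60×10^-8)(15.5)/(5.178e-07) = 0.4789 Ω
Seg 3: A = π(4.12/2 mm)² = π(2.0600e-03 m)² = 1.333e-05 m²
R_3 = (2.69×10^-8)(55.2)/(1.333e-05) = 0.1114 Ω
R_total = R_1 + R_2 + R_3 = 0.684 Ω

0.684 Ω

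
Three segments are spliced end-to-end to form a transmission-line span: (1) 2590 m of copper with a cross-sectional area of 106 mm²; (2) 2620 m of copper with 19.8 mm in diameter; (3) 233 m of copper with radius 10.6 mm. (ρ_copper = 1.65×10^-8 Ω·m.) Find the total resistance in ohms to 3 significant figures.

Seg 1: A = 106 mm² = 1.060e-04 m²
R_1 = (1.65×10^-8)(2590)/(1.060e-04) = 0.4032 Ω
Seg 2: A = π(d/2)² = π(9.9000e-03 m)² = 3.079e-04 m²
R_2 = (1.65×10^-8)(2620)/(3.079e-04) = 0.1404 Ω
Seg 3: A = πr² = π(1.0600e-02 m)² = 3.530e-04 m²
R_3 = (1.65×10^-8)(233)/(3.530e-04) = 0.01089 Ω
R_total = R_1 + R_2 + R_3 = 0.554 Ω

0.554 Ω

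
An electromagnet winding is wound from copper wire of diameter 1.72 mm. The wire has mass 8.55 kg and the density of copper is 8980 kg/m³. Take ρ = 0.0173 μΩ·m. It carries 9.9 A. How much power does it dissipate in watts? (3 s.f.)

ρ = 0.0173 μΩ·m = 1.73×10^-8 Ω·m
A = π(d/2)² = π(8.6000e-04 m)² = 2.3235e-06 m²
L = m/(density·A) = 8.55/(8980×2.3235e-06) = 409.8 m
R = ρL/A = (1.73×10^-8)(409.8)/(2.3235e-06) = 3.051 Ω
P = I²R = (9.9)² × 3.051 = 299 W

299 W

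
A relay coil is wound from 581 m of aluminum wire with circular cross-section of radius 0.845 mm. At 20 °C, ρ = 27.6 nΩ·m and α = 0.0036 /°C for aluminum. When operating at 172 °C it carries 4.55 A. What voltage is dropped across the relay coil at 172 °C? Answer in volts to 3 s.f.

ρ = 27.6 nΩ·m = 2.76×10^-8 Ω·m
A = πr² = π(8.4500e-04 m)² = 2.243e-06 m²
R₍20₎ = ρL/A = (2.76×10^-8)(581)/(2.243e-06) = 7.149 Ω
R₍172₎ = R₍20₎(1 + αΔT) = 7.149 × (1 + 0.0036×152) = 11.06 Ω
V = IR = 4.55 × 11.06 = 50.3 V

50.3 V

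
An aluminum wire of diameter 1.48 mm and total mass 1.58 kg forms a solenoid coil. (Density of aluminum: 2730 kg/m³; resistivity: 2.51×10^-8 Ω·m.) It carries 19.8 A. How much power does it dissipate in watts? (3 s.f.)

1920 W

A = π(d/2)² = π(7.4000e-04 m)² = 1.7203e-06 m²
L = m/(density·A) = 1.58/(2730×1.7203e-06) = 336.4 m
R = ρL/A = (2.51×10^-8)(336.4)/(1.7203e-06) = 4.908 Ω
P = I²R = (19.8)² × 4.908 = 1920 W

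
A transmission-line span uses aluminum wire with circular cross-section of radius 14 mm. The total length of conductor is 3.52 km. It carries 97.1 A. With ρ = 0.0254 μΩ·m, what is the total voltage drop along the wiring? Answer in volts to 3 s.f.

14.1 V

ρ = 0.0254 μΩ·m = 2.54×10^-8 Ω·m
A = πr² = π(1.4000e-02 m)² = 6.158e-04 m²
R = ρL/A = (2.54×10^-8)(3520)/(6.158e-04) = 0.1452 Ω
V = IR = 97.1 × 0.1452 = 14.1 V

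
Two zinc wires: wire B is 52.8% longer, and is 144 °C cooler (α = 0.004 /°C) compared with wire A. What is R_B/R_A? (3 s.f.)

0.648

R ∝ ρL/d² with ρ ∝ (1+αΔT), so R_B/R_A = (1 + 52.8/100) × (1 − 0.004×144)
= 1.528 × 0.424 = 0.648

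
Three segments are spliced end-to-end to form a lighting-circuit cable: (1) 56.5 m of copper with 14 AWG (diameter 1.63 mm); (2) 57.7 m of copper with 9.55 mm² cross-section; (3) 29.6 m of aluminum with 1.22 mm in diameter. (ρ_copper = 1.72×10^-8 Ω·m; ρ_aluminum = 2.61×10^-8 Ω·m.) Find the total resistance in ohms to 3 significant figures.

Seg 1: A = π(1.63/2 mm)² = π(8.1500e-04 m)² = 2.087e-06 m²
R_1 = (1.72×10^-8)(56.5)/(2.087e-06) = 0.4657 Ω
Seg 2: A = 9.55 mm² = 9.550e-06 m²
R_2 = (1.72×10^-8)(57.7)/(9.550e-06) = 0.1039 Ω
Seg 3: A = π(d/2)² = π(6.1000e-04 m)² = 1.169e-06 m²
R_3 = (2.61×10^-8)(29.6)/(1.169e-06) = 0.6609 Ω
R_total = R_1 + R_2 + R_3 = 1.23 Ω

1.23 Ω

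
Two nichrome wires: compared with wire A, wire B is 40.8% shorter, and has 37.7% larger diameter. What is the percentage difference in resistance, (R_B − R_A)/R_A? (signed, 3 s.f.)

R ∝ L/d², so R_B/R_A = (1 − 40.8/100) × (1 + 37.7/100)⁻²
= 0.592 × 0.5274 = 0.3122
(R_B − R_A)/R_A = 0.3122 − 1 = -68.8%

-68.8%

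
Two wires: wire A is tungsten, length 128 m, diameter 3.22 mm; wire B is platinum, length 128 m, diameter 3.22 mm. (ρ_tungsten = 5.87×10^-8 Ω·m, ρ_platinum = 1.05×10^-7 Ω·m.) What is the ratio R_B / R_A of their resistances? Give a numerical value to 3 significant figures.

1.79

R ∝ ρL/d², so R_B/R_A = (ρ_B/ρ_A)
= (1.05×10^-7/5.87×10^-8) = 1.79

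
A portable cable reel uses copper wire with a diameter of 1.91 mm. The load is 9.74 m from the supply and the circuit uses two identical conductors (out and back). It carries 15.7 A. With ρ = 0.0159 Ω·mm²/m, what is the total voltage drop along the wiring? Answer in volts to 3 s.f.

1.70 V

ρ = 0.0159 Ω·mm²/m = 1.59×10^-8 Ω·m
A = π(d/2)² = π(9.5500e-04 m)² = 2.865e-06 m²
Total conductor length (both ways) L = 2 × 9.74 = 19.48 m
R = ρL/A = (1.59×10^-8)(19.48)/(2.865e-06) = 0.1081 Ω
V = IR = 15.7 × 0.1081 = 1.70 V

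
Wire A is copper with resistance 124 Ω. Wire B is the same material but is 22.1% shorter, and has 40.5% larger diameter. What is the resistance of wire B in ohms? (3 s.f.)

48.9 Ω

R ∝ L/d², so R_B/R_A = (1 − 22.1/100) × (1 + 40.5/100)⁻²
= 0.779 × 0.5066 = 0.3946
R_B = 0.3946 × 124 = 48.9 Ω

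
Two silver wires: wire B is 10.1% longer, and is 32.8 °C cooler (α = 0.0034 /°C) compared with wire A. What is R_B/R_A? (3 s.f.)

0.978

R ∝ ρL/d² with ρ ∝ (1+αΔT), so R_B/R_A = (1 + 10.1/100) × (1 − 0.0034×32.8)
= 1.101 × 0.8885 = 0.978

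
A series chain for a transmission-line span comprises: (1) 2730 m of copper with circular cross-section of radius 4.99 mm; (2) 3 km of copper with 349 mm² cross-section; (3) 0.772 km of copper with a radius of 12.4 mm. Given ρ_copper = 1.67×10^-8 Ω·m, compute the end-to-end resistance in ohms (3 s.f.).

Seg 1: A = πr² = π(4.9900e-03 m)² = 7.823e-05 m²
R_1 = (1.67×10^-8)(2730)/(7.823e-05) = 0.5828 Ω
Seg 2: A = 349 mm² = 3.490e-04 m²
R_2 = (1.67×10^-8)(3000)/(3.490e-04) = 0.1436 Ω
Seg 3: A = πr² = π(1.2400e-02 m)² = 4.831e-04 m²
R_3 = (1.67×10^-8)(772)/(4.831e-04) = 0.02669 Ω
R_total = R_1 + R_2 + R_3 = 0.753 Ω

0.753 Ω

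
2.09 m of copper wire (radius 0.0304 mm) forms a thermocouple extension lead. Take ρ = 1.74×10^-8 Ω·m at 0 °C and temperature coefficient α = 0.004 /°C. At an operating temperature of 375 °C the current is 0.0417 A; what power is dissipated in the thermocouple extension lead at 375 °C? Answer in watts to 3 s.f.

0.0545 W

A = πr² = π(3.0400e-05 m)² = 2.903e-09 m²
R₍0₎ = ρL/A = (1.74×10^-8)(2.09)/(2.903e-09) = 12.53 Ω
R₍375₎ = R₍0₎(1 + αΔT) = 12.53 × (1 + 0.004×375) = 31.31 Ω
P = I²R = (0.0417)² × 31.31 = 0.0545 W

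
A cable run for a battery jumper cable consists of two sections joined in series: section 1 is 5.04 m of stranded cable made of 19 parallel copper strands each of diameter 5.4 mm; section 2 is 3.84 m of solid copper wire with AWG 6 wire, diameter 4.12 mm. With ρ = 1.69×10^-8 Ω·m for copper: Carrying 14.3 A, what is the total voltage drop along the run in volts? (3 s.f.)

Section 1: A_strand = π(2.7000e-03)² = 2.290e-05 m²; R₁ = ρL/(N·A_s) = (1.69×10^-8)(5.04)/(19×2.290e-05) = 1.957×10^-4 Ω
Section 2: A = π(4.12/2 mm)² = π(2.0600e-03 m)² = 1.333e-05 m²
R₂ = (1.69×10^-8)(3.84)/(1.333e-05) = 0.004868 Ω
R = R₁ + R₂ = 0.005064 Ω
V = IR = 14.3 × 0.005064 = 0.0724 V

0.0724 V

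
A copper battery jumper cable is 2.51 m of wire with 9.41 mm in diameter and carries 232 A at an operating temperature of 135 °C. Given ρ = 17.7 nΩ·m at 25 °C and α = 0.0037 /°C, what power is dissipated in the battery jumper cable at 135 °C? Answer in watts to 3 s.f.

ρ = 17.7 nΩ·m = 1.77×10^-8 Ω·m
A = π(d/2)² = π(4.7050e-03 m)² = 6.955e-05 m²
R₍25₎ = ρL/A = (1.77×10^-8)(2.51)/(6.955e-05) = 6.388×10^-4 Ω
R₍135₎ = R₍25₎(1 + αΔT) = 6.388×10^-4 × (1 + 0.0037×110) = 8.988×10^-4 Ω
P = I²R = (232)² × 8.988×10^-4 = 48.4 W

48.4 W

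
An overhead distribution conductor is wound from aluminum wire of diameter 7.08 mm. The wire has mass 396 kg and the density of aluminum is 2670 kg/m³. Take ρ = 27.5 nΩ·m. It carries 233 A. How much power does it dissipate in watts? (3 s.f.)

ρ = 27.5 nΩ·m = 2.75×10^-8 Ω·m
A = π(d/2)² = π(3.5400e-03 m)² = 3.9369e-05 m²
L = m/(density·A) = 396/(2670×3.9369e-05) = 3767 m
R = ρL/A = (2.75×10^-8)(3767)/(3.9369e-05) = 2.632 Ω
P = I²R = (233)² × 2.632 = 1.43×10^5 W

1.43×10^5 W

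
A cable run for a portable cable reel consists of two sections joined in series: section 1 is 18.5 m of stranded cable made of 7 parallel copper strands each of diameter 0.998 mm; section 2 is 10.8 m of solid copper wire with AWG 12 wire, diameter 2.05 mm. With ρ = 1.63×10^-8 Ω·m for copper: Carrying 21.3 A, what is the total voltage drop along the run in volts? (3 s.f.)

2.31 V

Section 1: A_strand = π(4.9900e-04)² = 7.823e-07 m²; R₁ = ρL/(N·A_s) = (1.63×10^-8)(18.5)/(7×7.823e-07) = 0.05507 Ω
Section 2: A = π(2.05/2 mm)² = π(1.0250e-03 m)² = 3.301e-06 m²
R₂ = (1.63×10^-8)(10.8)/(3.301e-06) = 0.05334 Ω
R = R₁ + R₂ = 0.1084 Ω
V = IR = 21.3 × 0.1084 = 2.31 V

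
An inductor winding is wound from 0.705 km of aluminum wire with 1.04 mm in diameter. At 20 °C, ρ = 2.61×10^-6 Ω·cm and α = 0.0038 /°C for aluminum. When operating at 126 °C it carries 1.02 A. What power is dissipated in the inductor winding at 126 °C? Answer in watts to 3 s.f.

31.6 W

ρ = 2.61×10^-6 Ω·cm = 2.61×10^-8 Ω·m
A = π(d/2)² = π(5.2000e-04 m)² = 8.495e-07 m²
R₍20₎ = ρL/A = (2.61×10^-8)(705)/(8.495e-07) = 21.66 Ω
R₍126₎ = R₍20₎(1 + αΔT) = 21.66 × (1 + 0.0038×106) = 30.39 Ω
P = I²R = (1.02)² × 30.39 = 31.6 W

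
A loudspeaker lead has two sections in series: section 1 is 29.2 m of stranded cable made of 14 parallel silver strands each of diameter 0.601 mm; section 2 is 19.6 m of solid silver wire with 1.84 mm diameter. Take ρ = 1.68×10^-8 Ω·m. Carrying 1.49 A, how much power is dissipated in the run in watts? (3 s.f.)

0.549 W

Section 1: A_strand = π(3.0050e-04)² = 2.837e-07 m²; R₁ = ρL/(N·A_s) = (1.68×10^-8)(29.2)/(14×2.837e-07) = 0.1235 Ω
Section 2: A = π(d/2)² = π(9.2000e-04 m)² = 2.659e-06 m²
R₂ = (1.68×10^-8)(19.6)/(2.659e-06) = 0.1238 Ω
R = R₁ + R₂ = 0.2474 Ω
P = I²R = (1.49)² × 0.2474 = 0.549 W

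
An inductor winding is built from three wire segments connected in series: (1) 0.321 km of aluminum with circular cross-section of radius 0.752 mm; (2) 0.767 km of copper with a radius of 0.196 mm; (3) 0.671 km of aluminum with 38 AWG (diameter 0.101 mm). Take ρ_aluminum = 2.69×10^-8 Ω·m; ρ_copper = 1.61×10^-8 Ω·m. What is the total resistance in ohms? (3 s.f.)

Seg 1: A = πr² = π(7.5200e-04 m)² = 1.777e-06 m²
R_1 = (2.69×10^-8)(321)/(1.777e-06) = 4.86 Ω
Seg 2: A = πr² = π(1.9600e-04 m)² = 1.207e-07 m²
R_2 = (1.61×10^-8)(767)/(1.207e-07) = 102.3 Ω
Seg 3: A = π(0.101/2 mm)² = π(5.0500e-05 m)² = 8.012e-09 m²
R_3 = (2.69×10^-8)(671)/(8.012e-09) = 2253 Ω
R_total = R_1 + R_2 + R_3 = 2360 Ω

2360 Ω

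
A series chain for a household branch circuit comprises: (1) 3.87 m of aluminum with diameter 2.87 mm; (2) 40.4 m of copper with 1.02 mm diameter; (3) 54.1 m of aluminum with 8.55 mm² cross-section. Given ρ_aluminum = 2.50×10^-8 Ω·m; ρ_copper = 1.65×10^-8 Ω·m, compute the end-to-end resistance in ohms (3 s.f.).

0.989 Ω

Seg 1: A = π(d/2)² = π(1.4350e-03 m)² = 6.469e-06 m²
R_1 = (2.50×10^-8)(3.87)/(6.469e-06) = 0.01496 Ω
Seg 2: A = π(d/2)² = π(5.1000e-04 m)² = 8.171e-07 m²
R_2 = (1.65×10^-8)(40.4)/(8.171e-07) = 0.8158 Ω
Seg 3: A = 8.55 mm² = 8.550e-06 m²
R_3 = (2.50×10^-8)(54.1)/(8.550e-06) = 0.1582 Ω
R_total = R_1 + R_2 + R_3 = 0.989 Ω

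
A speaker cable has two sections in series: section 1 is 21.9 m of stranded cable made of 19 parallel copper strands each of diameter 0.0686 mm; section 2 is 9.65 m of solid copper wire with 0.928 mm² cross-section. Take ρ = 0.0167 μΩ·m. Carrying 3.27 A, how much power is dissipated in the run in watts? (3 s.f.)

57.5 W

ρ = 0.0167 μΩ·m = 1.67×10^-8 Ω·m
Section 1: A_strand = π(3.4300e-05)² = 3.696e-09 m²; R₁ = ρL/(N·A_s) = (1.67×10^-8)(21.9)/(19×3.696e-09) = 5.208 Ω
Section 2: A = 0.928 mm² = 9.280e-07 m²
R₂ = (1.67×10^-8)(9.65)/(9.280e-07) = 0.1737 Ω
R = R₁ + R₂ = 5.382 Ω
P = I²R = (3.27)² × 5.382 = 57.5 W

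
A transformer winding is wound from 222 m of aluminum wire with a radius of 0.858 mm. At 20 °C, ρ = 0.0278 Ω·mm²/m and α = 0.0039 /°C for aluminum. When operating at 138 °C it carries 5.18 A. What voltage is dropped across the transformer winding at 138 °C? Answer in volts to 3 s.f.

20.2 V

ρ = 0.0278 Ω·mm²/m = 2.78×10^-8 Ω·m
A = πr² = π(8.5800e-04 m)² = 2.313e-06 m²
R₍20₎ = ρL/A = (2.78×10^-8)(222)/(2.313e-06) = 2.669 Ω
R₍138₎ = R₍20₎(1 + αΔT) = 2.669 × (1 + 0.0039×118) = 3.897 Ω
V = IR = 5.18 × 3.897 = 20.2 V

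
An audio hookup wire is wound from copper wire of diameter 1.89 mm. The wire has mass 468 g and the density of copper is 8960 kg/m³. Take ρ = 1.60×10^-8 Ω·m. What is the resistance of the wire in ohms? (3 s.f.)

A = π(d/2)² = π(9.4500e-04 m)² = 2.8055e-06 m²
L = m/(density·A) = 0.468/(8960×2.8055e-06) = 18.62 m
R = ρL/A = (1.60×10^-8)(18.62)/(2.8055e-06) = 0.106 Ω

0.106 Ω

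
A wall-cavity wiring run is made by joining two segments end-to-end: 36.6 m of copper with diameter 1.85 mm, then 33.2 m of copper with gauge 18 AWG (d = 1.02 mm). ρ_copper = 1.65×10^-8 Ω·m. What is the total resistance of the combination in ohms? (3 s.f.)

0.895 Ω

Segment 1: A = π(d/2)² = π(9.2500e-04 m)² = 2.688e-06 m²
R₁ = ρL/A = (1.65×10^-8)(36.6)/(2.688e-06) = 0.2247 Ω
Segment 2: A = π(1.02/2 mm)² = π(5.1000e-04 m)² = 8.171e-07 m²
R₂ = (1.65×10^-8)(33.2)/(8.171e-07) = 0.6704 Ω
R = R₁ + R₂ = 0.895 Ω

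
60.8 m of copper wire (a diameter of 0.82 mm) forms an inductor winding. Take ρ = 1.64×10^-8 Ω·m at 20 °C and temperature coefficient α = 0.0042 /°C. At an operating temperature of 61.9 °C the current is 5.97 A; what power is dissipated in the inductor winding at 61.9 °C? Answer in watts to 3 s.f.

A = π(d/2)² = π(4.1000e-04 m)² = 5.281e-07 m²
R₍20₎ = ρL/A = (1.64×10^-8)(60.8)/(5.281e-07) = 1.888 Ω
R₍61.9₎ = R₍20₎(1 + αΔT) = 1.888 × (1 + 0.0042×41.9) = 2.22 Ω
P = I²R = (5.97)² × 2.22 = 79.1 W

79.1 W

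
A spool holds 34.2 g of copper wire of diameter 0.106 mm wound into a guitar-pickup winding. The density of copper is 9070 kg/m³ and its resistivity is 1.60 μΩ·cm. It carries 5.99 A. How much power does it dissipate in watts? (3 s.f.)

27800 W

ρ = 1.60 μΩ·cm = 1.60×10^-8 Ω·m
A = π(d/2)² = π(5.3000e-05 m)² = 8.8247e-09 m²
L = m/(density·A) = 0.0342/(9070×8.8247e-09) = 427.3 m
R = ρL/A = (1.60×10^-8)(427.3)/(8.8247e-09) = 774.7 Ω
P = I²R = (5.99)² × 774.7 = 27800 W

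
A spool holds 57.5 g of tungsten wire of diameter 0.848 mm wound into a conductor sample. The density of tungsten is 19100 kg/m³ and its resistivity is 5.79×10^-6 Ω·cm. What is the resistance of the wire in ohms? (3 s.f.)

0.546 Ω

ρ = 5.79×10^-6 Ω·cm = 5.79×10^-8 Ω·m
A = π(d/2)² = π(4.2400e-04 m)² = 5.6478e-07 m²
L = m/(density·A) = 0.0575/(19100×5.6478e-07) = 5.33 m
R = ρL/A = (5.79×10^-8)(5.33)/(5.6478e-07) = 0.546 Ω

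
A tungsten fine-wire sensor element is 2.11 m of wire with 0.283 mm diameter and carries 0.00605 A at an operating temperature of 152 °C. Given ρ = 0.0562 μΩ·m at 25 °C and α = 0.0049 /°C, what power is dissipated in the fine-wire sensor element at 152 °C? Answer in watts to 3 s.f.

1.12×10^-4 W

ρ = 0.0562 μΩ·m = 5.62×10^-8 Ω·m
A = π(d/2)² = π(1.4150e-04 m)² = 6.290e-08 m²
R₍25₎ = ρL/A = (5.62×10^-8)(2.11)/(6.290e-08) = 1.885 Ω
R₍152₎ = R₍25₎(1 + αΔT) = 1.885 × (1 + 0.0049×127) = 3.058 Ω
P = I²R = (0.00605)² × 3.058 = 1.12×10^-4 W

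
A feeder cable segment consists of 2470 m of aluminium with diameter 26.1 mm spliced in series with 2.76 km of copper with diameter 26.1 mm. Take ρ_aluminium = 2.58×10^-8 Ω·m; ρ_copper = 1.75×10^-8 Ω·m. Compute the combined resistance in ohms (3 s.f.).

Segment 1: A = π(d/2)² = π(1.3050e-02 m)² = 5.350e-04 m²
R₁ = ρL/A = (2.58×10^-8)(2470)/(5.350e-04) = 0.1191 Ω
R₂ = (1.75×10^-8)(2760)/(5.350e-04) = 0.09028 Ω
R = R₁ + R₂ = 0.209 Ω

0.209 Ω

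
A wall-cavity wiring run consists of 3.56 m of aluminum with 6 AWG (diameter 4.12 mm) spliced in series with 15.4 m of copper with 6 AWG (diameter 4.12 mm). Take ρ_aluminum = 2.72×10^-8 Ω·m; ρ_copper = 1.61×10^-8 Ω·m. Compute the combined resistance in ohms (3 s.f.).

Segment 1: A = π(4.12/2 mm)² = π(2.0600e-03 m)² = 1.333e-05 m²
R₁ = ρL/A = (2.72×10^-8)(3.56)/(1.333e-05) = 0.007263 Ω
R₂ = (1.61×10^-8)(15.4)/(1.333e-05) = 0.0186 Ω
R = R₁ + R₂ = 0.0259 Ω

0.0259 Ω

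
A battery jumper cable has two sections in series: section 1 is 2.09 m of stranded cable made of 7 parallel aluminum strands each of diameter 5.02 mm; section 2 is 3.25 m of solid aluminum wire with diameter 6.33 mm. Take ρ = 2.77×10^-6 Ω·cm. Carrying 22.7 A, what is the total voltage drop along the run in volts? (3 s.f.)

0.0744 V

ρ = 2.77×10^-6 Ω·cm = 2.77×10^-8 Ω·m
Section 1: A_strand = π(2.5100e-03)² = 1.979e-05 m²; R₁ = ρL/(N·A_s) = (2.77×10^-8)(2.09)/(7×1.979e-05) = 4.179×10^-4 Ω
Section 2: A = π(d/2)² = π(3.1650e-03 m)² = 3.147e-05 m²
R₂ = (2.77×10^-8)(3.25)/(3.147e-05) = 0.002861 Ω
R = R₁ + R₂ = 0.003279 Ω
V = IR = 22.7 × 0.003279 = 0.0744 V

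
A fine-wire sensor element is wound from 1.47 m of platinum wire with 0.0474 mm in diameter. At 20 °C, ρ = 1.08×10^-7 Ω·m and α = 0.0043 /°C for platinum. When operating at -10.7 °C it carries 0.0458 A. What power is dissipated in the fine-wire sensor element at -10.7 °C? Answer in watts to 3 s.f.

0.164 W

A = π(d/2)² = π(2.3700e-05 m)² = 1.765e-09 m²
R₍20₎ = ρL/A = (1.08×10^-7)(1.47)/(1.765e-09) = 89.97 Ω
R₍-10.7₎ = R₍20₎(1 + αΔT) = 89.97 × (1 + 0.0043×-30.7) = 78.09 Ω
P = I²R = (0.0458)² × 78.09 = 0.164 W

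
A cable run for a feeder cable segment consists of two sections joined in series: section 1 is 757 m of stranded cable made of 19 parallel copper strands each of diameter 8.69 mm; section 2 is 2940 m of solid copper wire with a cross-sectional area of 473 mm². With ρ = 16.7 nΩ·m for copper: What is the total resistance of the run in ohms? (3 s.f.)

0.115 Ω

ρ = 16.7 nΩ·m = 1.67×10^-8 Ω·m
Section 1: A_strand = π(4.3450e-03)² = 5.931e-05 m²; R₁ = ρL/(N·A_s) = (1.67×10^-8)(757)/(19×5.931e-05) = 0.01122 Ω
Section 2: A = 473 mm² = 4.730e-04 m²
R₂ = (1.67×10^-8)(2940)/(4.730e-04) = 0.1038 Ω
R = R₁ + R₂ = 0.115 Ω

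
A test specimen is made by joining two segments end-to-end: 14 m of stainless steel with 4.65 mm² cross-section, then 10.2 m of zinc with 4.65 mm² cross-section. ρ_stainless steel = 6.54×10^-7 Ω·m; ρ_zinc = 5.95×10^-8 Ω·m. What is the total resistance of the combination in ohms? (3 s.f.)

2.10 Ω

Segment 1: A = 4.65 mm² = 4.650e-06 m²
R₁ = ρL/A = (6.54×10^-7)(14)/(4.650e-06) = 1.969 Ω
R₂ = (5.95×10^-8)(10.2)/(4.650e-06) = 0.1305 Ω
R = R₁ + R₂ = 2.10 Ω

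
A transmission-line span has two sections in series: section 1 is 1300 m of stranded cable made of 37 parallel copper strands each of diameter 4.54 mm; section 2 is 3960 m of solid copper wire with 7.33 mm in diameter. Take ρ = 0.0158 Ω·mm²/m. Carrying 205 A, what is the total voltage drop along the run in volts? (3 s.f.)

311 V

ρ = 0.0158 Ω·mm²/m = 1.58×10^-8 Ω·m
Section 1: A_strand = π(2.2700e-03)² = 1.619e-05 m²; R₁ = ρL/(N·A_s) = (1.58×10^-8)(1300)/(37×1.619e-05) = 0.03429 Ω
Section 2: A = π(d/2)² = π(3.6650e-03 m)² = 4.220e-05 m²
R₂ = (1.58×10^-8)(3960)/(4.220e-05) = 1.483 Ω
R = R₁ + R₂ = 1.517 Ω
V = IR = 205 × 1.517 = 311 V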